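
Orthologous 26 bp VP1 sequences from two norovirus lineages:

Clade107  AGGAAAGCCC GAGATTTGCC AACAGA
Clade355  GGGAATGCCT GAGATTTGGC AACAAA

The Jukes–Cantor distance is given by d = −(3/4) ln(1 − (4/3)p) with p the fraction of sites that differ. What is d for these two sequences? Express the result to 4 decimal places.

The sequences differ at positions 1 (A/G), 6 (A/T), 10 (C/T), 19 (C/G), 25 (G/A).
p = 5/26 = 0.192308.
d = −0.75 · ln(1 − (4/3)·0.192308) = −0.75 · ln(0.743589) = −0.75 · (-0.296267) = 0.2222.

0.2222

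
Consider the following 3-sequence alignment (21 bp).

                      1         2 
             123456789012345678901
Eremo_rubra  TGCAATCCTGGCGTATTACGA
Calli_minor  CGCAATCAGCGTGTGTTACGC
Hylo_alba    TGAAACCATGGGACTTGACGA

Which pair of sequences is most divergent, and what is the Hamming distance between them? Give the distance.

11

Pairwise Hamming distances:
  Eremo_rubra vs Calli_minor: 7
  Eremo_rubra vs Hylo_alba: 8
  Calli_minor vs Hylo_alba: 11
The largest is 11, between Calli_minor and Hylo_alba.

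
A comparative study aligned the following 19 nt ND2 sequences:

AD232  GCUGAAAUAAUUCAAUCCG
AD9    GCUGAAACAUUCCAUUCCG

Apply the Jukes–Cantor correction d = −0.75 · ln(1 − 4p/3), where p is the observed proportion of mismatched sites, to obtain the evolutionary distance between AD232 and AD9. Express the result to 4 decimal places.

0.2471

The sequences differ at positions 8 (U/C), 10 (A/U), 12 (U/C), 15 (A/U).
p = 4/19 = 0.210526.
d = −0.75 · ln(1 − (4/3)·0.210526) = −0.75 · ln(0.719299) = −0.75 · (-0.329478) = 0.2471.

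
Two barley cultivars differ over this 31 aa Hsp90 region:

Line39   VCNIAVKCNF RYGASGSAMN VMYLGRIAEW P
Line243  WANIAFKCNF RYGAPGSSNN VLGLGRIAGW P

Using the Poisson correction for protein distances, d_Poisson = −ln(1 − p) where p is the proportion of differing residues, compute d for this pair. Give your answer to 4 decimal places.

Differing sites — 1:V/W; 2:C/A; 6:V/F; 15:S/P; 18:A/S; 19:M/N; 22:M/L; 23:Y/G; 29:E/G.
p = 9/31 = 0.290323.
d = −ln(1 − 0.290323) = −ln(0.709677) = 0.3429.

0.3429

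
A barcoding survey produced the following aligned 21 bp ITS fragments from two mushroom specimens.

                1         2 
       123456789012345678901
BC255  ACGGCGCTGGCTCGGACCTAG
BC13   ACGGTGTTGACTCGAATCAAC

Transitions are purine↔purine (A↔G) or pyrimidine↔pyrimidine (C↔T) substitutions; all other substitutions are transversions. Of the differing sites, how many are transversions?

The sequences differ at positions 5 (C/T, transition), 7 (C/T, transition), 10 (G/A, transition), 15 (G/A, transition), 17 (C/T, transition), 19 (T/A, transversion), 21 (G/C, transversion).
Of the 7 differences, 5 transitions and 2 transversions, so the answer is 2.

2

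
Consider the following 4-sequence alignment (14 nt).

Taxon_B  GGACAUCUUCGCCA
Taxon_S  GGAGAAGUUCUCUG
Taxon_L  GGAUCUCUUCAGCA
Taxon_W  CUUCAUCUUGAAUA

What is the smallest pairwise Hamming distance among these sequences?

Pairwise Hamming distances:
  Taxon_B vs Taxon_S: 6
  Taxon_B vs Taxon_L: 4
  Taxon_B vs Taxon_W: 7
  Taxon_S vs Taxon_L: 8
  Taxon_S vs Taxon_W: 10
  Taxon_L vs Taxon_W: 8
The smallest is 4, between Taxon_B and Taxon_L.

4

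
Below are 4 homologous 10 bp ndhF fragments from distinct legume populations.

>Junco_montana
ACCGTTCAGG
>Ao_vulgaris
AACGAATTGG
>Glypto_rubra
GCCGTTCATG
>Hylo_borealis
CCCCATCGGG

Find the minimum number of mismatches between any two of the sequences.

2

Pairwise Hamming distances:
  Junco_montana vs Ao_vulgaris: 5
  Junco_montana vs Glypto_rubra: 2
  Junco_montana vs Hylo_borealis: 4
  Ao_vulgaris vs Glypto_rubra: 7
  Ao_vulgaris vs Hylo_borealis: 6
  Glypto_rubra vs Hylo_borealis: 5
The smallest is 2, between Junco_montana and Glypto_rubra.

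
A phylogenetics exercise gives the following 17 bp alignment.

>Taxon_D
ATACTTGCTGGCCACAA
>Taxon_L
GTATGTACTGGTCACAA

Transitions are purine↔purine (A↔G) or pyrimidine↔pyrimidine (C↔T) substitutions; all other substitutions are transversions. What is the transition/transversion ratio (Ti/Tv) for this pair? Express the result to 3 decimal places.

Differing sites — 1:A/G (Ti); 4:C/T (Ti); 5:T/G (Tv); 7:G/A (Ti); 12:C/T (Ti).
Of the 5 differences, 4 transitions and 1 transversion, so Ti/Tv = 4/1 = 4.000.

4.000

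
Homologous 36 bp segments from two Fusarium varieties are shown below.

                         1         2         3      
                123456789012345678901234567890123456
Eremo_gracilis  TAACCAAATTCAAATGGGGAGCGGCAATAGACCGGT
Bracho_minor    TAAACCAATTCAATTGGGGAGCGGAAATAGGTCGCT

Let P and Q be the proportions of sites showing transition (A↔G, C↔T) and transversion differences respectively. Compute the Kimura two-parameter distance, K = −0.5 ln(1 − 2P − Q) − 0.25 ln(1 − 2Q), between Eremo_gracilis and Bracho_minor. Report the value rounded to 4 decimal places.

0.2252

The sequences differ at positions 4 (C/A, transversion), 6 (A/C, transversion), 14 (A/T, transversion), 25 (C/A, transversion), 31 (A/G, transition), 32 (C/T, transition), 35 (G/C, transversion).
Of the 7 differences, 2 transitions and 5 transversions over 36 sites: P = 2/36 = 0.055556, Q = 5/36 = 0.138889.
d = −0.5·ln(0.749999) − 0.25·ln(0.722222) = −0.5·(-0.287683) − 0.25·(-0.325423) = 0.2252.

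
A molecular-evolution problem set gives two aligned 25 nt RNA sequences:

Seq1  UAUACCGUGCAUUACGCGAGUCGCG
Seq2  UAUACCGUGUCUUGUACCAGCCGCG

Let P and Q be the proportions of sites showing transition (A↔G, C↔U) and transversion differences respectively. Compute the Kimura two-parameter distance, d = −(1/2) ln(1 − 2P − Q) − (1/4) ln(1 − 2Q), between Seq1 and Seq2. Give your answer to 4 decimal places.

0.3706

Differing sites — 10:C/U (Ti); 11:A/C (Tv); 14:A/G (Ti); 15:C/U (Ti); 16:G/A (Ti); 18:G/C (Tv); 21:U/C (Ti).
Of the 7 differences, 5 transitions and 2 transversions over 25 sites: P = 5/25 = 0.200000, Q = 2/25 = 0.080000.
d = −0.5·ln(0.520000) − 0.25·ln(0.840000) = −0.5·(-0.653926) − 0.25·(-0.174353) = 0.3706.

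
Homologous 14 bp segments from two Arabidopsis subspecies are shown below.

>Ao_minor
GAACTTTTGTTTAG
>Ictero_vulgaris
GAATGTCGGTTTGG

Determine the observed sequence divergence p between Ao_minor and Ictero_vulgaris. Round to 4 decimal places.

0.3571

Differing sites — 4:C/T; 5:T/G; 7:T/C; 8:T/G; 13:A/G.
There are 5 differences over 14 sites, so p = 5/14 = 0.3571.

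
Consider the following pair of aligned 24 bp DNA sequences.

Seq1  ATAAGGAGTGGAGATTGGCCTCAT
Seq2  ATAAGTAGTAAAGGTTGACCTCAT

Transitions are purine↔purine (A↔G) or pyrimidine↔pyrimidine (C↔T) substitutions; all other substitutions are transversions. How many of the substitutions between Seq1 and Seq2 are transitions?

Differing sites — 6:G/T (Tv); 10:G/A (Ti); 11:G/A (Ti); 14:A/G (Ti); 18:G/A (Ti).
Of the 5 differences, 4 transitions and 1 transversion, so the answer is 4.

4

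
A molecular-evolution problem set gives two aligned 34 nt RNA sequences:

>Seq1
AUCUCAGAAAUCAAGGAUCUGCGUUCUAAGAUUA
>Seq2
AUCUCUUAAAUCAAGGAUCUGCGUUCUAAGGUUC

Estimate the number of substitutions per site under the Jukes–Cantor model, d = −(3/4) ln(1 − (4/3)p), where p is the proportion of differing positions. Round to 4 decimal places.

Mismatches occur at site 6 (A→U), site 7 (G→U), site 31 (A→G), site 34 (A→C).
p = 4/34 = 0.117647.
d = −0.75 · ln(1 − (4/3)·0.117647) = −0.75 · ln(0.843137) = −0.75 · (-0.170626) = 0.1280.

0.1280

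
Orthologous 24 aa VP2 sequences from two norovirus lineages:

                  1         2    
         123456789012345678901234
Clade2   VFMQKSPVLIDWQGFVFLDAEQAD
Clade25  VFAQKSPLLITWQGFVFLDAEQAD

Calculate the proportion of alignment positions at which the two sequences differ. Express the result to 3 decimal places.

0.125

Mismatches occur at site 3 (M→A), site 8 (V→L), site 11 (D→T).
There are 3 differences over 24 sites, so p = 3/24 = 0.125.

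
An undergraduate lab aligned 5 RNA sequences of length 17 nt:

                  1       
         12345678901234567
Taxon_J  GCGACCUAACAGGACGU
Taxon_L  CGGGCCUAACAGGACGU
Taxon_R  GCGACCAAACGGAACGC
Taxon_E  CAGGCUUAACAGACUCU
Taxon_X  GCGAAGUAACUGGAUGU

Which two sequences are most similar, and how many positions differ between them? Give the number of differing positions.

3

Pairwise Hamming distances:
  Taxon_J vs Taxon_L: 3
  Taxon_J vs Taxon_R: 4
  Taxon_J vs Taxon_E: 8
  Taxon_J vs Taxon_X: 4
  Taxon_L vs Taxon_R: 7
  Taxon_L vs Taxon_E: 6
  Taxon_L vs Taxon_X: 7
  Taxon_R vs Taxon_E: 10
  Taxon_R vs Taxon_X: 7
  Taxon_E vs Taxon_X: 9
The smallest is 3, between Taxon_J and Taxon_L.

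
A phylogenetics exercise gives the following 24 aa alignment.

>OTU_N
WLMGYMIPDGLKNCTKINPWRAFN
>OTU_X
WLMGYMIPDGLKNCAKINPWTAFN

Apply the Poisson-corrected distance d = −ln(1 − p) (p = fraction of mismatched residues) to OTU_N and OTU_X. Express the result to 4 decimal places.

0.0870

The sequences differ at positions 15 (T/A), 21 (R/T).
p = 2/24 = 0.083333.
d = −ln(1 − 0.083333) = −ln(0.916667) = 0.0870.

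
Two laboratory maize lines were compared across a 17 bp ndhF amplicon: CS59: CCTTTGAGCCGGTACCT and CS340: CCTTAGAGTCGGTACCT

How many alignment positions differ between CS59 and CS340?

Mismatches occur at site 5 (T↔A), site 9 (C↔T).
That gives 2 mismatches out of 17 aligned sites, so the Hamming distance is 2.

2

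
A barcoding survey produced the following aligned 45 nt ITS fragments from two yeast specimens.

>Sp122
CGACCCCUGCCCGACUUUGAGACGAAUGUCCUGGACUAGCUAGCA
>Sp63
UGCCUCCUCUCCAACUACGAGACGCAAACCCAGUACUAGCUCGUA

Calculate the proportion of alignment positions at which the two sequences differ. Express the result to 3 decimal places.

0.356

The sequences differ at positions 1 (C/U), 3 (A/C), 5 (C/U), 9 (G/C), 10 (C/U), 13 (G/A), 17 (U/A), 18 (U/C), 25 (A/C), 27 (U/A), 28 (G/A), 29 (U/C), 32 (U/A), 34 (G/U), 42 (A/C), 44 (C/U).
There are 16 differences over 45 sites, so p = 16/45 = 0.356.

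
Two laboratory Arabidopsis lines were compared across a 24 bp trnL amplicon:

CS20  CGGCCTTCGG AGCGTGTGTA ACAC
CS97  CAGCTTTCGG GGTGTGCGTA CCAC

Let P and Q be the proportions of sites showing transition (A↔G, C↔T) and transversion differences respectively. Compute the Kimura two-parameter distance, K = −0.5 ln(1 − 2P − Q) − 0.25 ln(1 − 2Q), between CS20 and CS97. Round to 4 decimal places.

Differing sites — 2:G/A (Ti); 5:C/T (Ti); 11:A/G (Ti); 13:C/T (Ti); 17:T/C (Ti); 21:A/C (Tv).
Of the 6 differences, 5 transitions and 1 transversion over 24 sites: P = 5/24 = 0.208333, Q = 1/24 = 0.041667.
d = −0.5·ln(0.541667) − 0.25·ln(0.916666) = −0.5·(-0.613104) − 0.25·(-0.087012) = 0.3283.

0.3283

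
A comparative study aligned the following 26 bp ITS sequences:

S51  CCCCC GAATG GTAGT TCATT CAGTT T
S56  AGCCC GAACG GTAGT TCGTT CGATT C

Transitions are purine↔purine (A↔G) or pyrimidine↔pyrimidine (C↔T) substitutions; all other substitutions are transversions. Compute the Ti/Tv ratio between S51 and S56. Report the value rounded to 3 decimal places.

2.500

Differing sites — 1:C/A (Tv); 2:C/G (Tv); 9:T/C (Ti); 18:A/G (Ti); 22:A/G (Ti); 23:G/A (Ti); 26:T/C (Ti).
Of the 7 differences, 5 transitions and 2 transversions, so Ti/Tv = 5/2 = 2.500.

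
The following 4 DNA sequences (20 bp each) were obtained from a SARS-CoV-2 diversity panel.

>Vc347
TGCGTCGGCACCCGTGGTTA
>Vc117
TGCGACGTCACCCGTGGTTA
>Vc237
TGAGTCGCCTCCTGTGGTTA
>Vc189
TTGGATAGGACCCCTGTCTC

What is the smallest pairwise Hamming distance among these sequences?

Pairwise Hamming distances:
  Vc347 vs Vc117: 2
  Vc347 vs Vc237: 4
  Vc347 vs Vc189: 10
  Vc117 vs Vc237: 5
  Vc117 vs Vc189: 10
  Vc237 vs Vc189: 13
The smallest is 2, between Vc347 and Vc117.

2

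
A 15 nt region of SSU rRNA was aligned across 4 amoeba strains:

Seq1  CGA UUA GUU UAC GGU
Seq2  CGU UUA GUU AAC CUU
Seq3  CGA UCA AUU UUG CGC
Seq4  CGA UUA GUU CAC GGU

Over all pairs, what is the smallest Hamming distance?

Pairwise Hamming distances:
  Seq1 vs Seq2: 4
  Seq1 vs Seq3: 6
  Seq1 vs Seq4: 1
  Seq2 vs Seq3: 8
  Seq2 vs Seq4: 4
  Seq3 vs Seq4: 7
The smallest is 1, between Seq1 and Seq4.

1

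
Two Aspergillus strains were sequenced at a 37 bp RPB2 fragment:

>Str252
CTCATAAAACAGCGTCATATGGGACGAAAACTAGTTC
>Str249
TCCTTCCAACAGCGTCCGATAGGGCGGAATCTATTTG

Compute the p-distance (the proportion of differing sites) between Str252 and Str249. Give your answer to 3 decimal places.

The sequences differ at positions 1 (C/T), 2 (T/C), 4 (A/T), 6 (A/C), 7 (A/C), 17 (A/C), 18 (T/G), 21 (G/A), 24 (A/G), 27 (A/G), 30 (A/T), 34 (G/T), 37 (C/G).
There are 13 differences over 37 sites, so p = 13/37 = 0.351.

0.351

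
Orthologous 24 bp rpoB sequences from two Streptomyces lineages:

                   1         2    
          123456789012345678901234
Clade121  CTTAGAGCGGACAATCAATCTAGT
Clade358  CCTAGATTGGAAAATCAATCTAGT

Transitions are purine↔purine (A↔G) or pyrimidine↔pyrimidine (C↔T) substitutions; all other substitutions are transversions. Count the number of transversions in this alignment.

2

The sequences differ at positions 2 (T/C, transition), 7 (G/T, transversion), 8 (C/T, transition), 12 (C/A, transversion).
Of the 4 differences, 2 transitions and 2 transversions, so the answer is 2.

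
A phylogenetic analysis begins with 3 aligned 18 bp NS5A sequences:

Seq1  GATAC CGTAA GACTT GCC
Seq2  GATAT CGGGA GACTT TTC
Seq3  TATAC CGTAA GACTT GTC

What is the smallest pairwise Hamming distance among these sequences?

2

Pairwise Hamming distances:
  Seq1 vs Seq2: 5
  Seq1 vs Seq3: 2
  Seq2 vs Seq3: 5
The smallest is 2, between Seq1 and Seq3.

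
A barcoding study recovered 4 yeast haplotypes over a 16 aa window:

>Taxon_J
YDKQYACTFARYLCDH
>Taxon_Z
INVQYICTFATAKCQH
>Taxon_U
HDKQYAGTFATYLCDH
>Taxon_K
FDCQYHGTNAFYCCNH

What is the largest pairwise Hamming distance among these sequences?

10

Pairwise Hamming distances:
  Taxon_J vs Taxon_Z: 8
  Taxon_J vs Taxon_U: 3
  Taxon_J vs Taxon_K: 8
  Taxon_Z vs Taxon_U: 8
  Taxon_Z vs Taxon_K: 10
  Taxon_U vs Taxon_K: 7
The largest is 10, between Taxon_Z and Taxon_K.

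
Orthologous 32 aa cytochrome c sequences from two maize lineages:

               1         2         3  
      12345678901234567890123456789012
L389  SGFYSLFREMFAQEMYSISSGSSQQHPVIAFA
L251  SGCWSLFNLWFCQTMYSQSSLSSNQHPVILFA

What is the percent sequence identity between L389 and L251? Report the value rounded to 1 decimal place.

65.6%

Mismatches occur at site 3 (F/C), site 4 (Y/W), site 8 (R/N), site 9 (E/L), site 10 (M/W), site 12 (A/C), site 14 (E/T), site 18 (I/Q), site 21 (G/L), site 24 (Q/N), site 30 (A/L).
21 of the 32 sites match, so the percent identity is 21/32 × 100 = 65.6%.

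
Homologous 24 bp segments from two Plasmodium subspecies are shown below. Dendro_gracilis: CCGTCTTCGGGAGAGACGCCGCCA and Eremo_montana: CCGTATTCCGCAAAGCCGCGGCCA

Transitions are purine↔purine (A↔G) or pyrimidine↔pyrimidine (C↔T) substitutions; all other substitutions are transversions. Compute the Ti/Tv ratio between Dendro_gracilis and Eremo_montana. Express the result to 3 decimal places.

0.200

Mismatches occur at site 5 (C→A, transversion), site 9 (G→C, transversion), site 11 (G→C, transversion), site 13 (G→A, transition), site 16 (A→C, transversion), site 20 (C→G, transversion).
Of the 6 differences, 1 transition and 5 transversions, so Ti/Tv = 1/5 = 0.200.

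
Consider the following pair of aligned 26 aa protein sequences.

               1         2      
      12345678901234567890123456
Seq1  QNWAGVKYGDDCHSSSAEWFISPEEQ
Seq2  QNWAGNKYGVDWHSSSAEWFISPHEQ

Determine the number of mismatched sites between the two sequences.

4

Mismatches occur at site 6 (V→N), site 10 (D→V), site 12 (C→W), site 24 (E→H).
That gives 4 mismatches out of 26 aligned sites, so the Hamming distance is 4.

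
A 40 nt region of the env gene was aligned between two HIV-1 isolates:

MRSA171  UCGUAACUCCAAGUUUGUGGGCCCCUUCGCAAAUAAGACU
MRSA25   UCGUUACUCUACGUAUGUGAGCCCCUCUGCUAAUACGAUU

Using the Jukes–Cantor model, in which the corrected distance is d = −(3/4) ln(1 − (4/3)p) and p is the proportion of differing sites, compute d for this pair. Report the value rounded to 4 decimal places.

The sequences differ at positions 5 (A/U), 10 (C/U), 12 (A/C), 15 (U/A), 20 (G/A), 27 (U/C), 28 (C/U), 31 (A/U), 36 (A/C), 39 (C/U).
p = 10/40 = 0.250000.
d = −0.75 · ln(1 − (4/3)·0.250000) = −0.75 · ln(0.666667) = −0.75 · (-0.405465) = 0.3041.

0.3041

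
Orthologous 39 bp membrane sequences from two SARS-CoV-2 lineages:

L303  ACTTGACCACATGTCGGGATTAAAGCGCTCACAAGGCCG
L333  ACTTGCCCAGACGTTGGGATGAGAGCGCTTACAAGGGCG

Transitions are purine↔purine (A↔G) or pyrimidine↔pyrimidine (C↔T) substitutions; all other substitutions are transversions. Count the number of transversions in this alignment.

4

Differing sites — 6:A/C (Tv); 10:C/G (Tv); 12:T/C (Ti); 15:C/T (Ti); 21:T/G (Tv); 23:A/G (Ti); 30:C/T (Ti); 37:C/G (Tv).
Of the 8 differences, 4 transitions and 4 transversions, so the answer is 4.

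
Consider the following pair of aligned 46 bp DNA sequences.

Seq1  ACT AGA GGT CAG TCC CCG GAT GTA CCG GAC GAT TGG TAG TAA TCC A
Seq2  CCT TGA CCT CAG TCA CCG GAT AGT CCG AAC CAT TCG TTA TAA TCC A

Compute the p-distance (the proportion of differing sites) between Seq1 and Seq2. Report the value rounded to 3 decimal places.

Mismatches occur at site 1 (A/C), site 4 (A/T), site 7 (G/C), site 8 (G/C), site 15 (C/A), site 22 (G/A), site 23 (T/G), site 24 (A/T), site 28 (G/A), site 31 (G/C), site 35 (G/C), site 38 (A/T), site 39 (G/A).
There are 13 differences over 46 sites, so p = 13/46 = 0.283.

0.283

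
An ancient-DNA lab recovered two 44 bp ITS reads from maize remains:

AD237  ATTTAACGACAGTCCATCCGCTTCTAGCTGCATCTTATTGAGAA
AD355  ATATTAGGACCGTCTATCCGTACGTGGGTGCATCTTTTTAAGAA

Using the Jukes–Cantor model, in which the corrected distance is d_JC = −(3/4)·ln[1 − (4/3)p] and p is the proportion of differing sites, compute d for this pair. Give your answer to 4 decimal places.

The sequences differ at positions 3 (T/A), 5 (A/T), 7 (C/G), 11 (A/C), 15 (C/T), 21 (C/T), 22 (T/A), 23 (T/C), 24 (C/G), 26 (A/G), 28 (C/G), 37 (A/T), 40 (G/A).
p = 13/44 = 0.295455.
d = −0.75 · ln(1 − (4/3)·0.295455) = −0.75 · ln(0.606060) = −0.75 · (-0.500776) = 0.3756.

0.3756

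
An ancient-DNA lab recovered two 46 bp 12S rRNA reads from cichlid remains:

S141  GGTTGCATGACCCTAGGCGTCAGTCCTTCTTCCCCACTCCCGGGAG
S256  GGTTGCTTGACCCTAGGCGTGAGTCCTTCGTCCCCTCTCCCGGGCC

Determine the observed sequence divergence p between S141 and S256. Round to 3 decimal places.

0.130

Differing sites — 7:A/T; 21:C/G; 30:T/G; 36:A/T; 45:A/C; 46:G/C.
There are 6 differences over 46 sites, so p = 6/46 = 0.130.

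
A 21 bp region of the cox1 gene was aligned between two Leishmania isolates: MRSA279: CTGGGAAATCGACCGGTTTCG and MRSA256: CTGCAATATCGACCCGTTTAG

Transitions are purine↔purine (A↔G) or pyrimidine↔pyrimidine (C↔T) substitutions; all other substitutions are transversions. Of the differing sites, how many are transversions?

Differing sites — 4:G/C (Tv); 5:G/A (Ti); 7:A/T (Tv); 15:G/C (Tv); 20:C/A (Tv).
Of the 5 differences, 1 transition and 4 transversions, so the answer is 4.

4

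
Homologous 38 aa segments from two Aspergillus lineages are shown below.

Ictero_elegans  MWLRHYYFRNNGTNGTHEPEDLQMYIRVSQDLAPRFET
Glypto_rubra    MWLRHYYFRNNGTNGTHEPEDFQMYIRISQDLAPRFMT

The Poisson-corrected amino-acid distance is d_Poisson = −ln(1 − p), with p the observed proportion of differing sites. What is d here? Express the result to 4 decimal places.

0.0822

Differing sites — 22:L/F; 28:V/I; 37:E/M.
p = 3/38 = 0.078947.
d = −ln(1 − 0.078947) = −ln(0.921053) = 0.0822.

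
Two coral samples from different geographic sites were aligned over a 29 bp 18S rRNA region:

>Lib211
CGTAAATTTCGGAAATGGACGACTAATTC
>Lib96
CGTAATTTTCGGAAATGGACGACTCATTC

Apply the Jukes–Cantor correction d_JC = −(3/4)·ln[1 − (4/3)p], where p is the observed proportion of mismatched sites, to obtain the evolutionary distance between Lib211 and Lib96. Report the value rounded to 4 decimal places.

0.0723

The sequences differ at positions 6 (A/T), 25 (A/C).
p = 2/29 = 0.068966.
d = −0.75 · ln(1 − (4/3)·0.068966) = −0.75 · ln(0.908045) = −0.75 · (-0.096461) = 0.0723.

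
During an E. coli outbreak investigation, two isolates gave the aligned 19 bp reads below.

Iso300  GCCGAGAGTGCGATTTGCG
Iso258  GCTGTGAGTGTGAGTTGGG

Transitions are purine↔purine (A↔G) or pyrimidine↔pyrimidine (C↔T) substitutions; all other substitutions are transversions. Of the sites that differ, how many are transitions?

Mismatches occur at site 3 (C→T, transition), site 5 (A→T, transversion), site 11 (C→T, transition), site 14 (T→G, transversion), site 18 (C→G, transversion).
Of the 5 differences, 2 transitions and 3 transversions, so the answer is 2.

2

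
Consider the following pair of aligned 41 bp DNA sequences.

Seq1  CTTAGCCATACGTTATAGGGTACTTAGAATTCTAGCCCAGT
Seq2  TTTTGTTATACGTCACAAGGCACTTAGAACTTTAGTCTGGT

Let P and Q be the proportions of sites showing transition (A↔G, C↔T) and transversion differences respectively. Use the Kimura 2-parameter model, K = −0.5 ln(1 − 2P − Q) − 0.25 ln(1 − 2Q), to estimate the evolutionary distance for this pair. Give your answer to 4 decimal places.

Differing sites — 1:C/T (Ti); 4:A/T (Tv); 6:C/T (Ti); 7:C/T (Ti); 14:T/C (Ti); 16:T/C (Ti); 18:G/A (Ti); 21:T/C (Ti); 30:T/C (Ti); 32:C/T (Ti); 36:C/T (Ti); 38:C/T (Ti); 39:A/G (Ti).
Of the 13 differences, 12 transitions and 1 transversion over 41 sites: P = 12/41 = 0.292683, Q = 1/41 = 0.024390.
d = −0.5·ln(0.390244) − 0.25·ln(0.951220) = −0.5·(-0.940983) − 0.25·(-0.050010) = 0.4830.

0.4830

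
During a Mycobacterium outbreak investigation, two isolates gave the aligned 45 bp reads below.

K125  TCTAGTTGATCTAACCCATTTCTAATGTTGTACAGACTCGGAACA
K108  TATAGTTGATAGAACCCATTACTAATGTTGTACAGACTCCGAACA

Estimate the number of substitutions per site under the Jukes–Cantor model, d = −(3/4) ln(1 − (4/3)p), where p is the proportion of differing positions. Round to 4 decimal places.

0.1203

Mismatches occur at site 2 (C→A), site 11 (C→A), site 12 (T→G), site 21 (T→A), site 40 (G→C).
p = 5/45 = 0.111111.
d = −0.75 · ln(1 − (4/3)·0.111111) = −0.75 · ln(0.851852) = −0.75 · (-0.160342) = 0.1203.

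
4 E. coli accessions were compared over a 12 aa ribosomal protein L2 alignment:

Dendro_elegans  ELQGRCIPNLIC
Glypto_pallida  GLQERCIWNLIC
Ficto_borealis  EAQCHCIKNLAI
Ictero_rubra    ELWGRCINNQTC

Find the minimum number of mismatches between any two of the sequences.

Pairwise Hamming distances:
  Dendro_elegans vs Glypto_pallida: 3
  Dendro_elegans vs Ficto_borealis: 6
  Dendro_elegans vs Ictero_rubra: 4
  Glypto_pallida vs Ficto_borealis: 7
  Glypto_pallida vs Ictero_rubra: 6
  Ficto_borealis vs Ictero_rubra: 8
The smallest is 3, between Dendro_elegans and Glypto_pallida.

3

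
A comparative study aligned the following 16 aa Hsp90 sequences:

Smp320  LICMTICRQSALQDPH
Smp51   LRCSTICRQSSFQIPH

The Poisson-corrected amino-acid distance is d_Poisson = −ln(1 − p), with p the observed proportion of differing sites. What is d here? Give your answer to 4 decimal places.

Differing sites — 2:I/R; 4:M/S; 11:A/S; 12:L/F; 14:D/I.
p = 5/16 = 0.312500.
d = −ln(1 − 0.312500) = −ln(0.687500) = 0.3747.

0.3747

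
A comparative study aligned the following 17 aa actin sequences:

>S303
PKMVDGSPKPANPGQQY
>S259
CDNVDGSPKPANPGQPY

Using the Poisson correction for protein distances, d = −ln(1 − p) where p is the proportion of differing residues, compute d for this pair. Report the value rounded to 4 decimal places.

0.2683

Mismatches occur at site 1 (P↔C), site 2 (K↔D), site 3 (M↔N), site 16 (Q↔P).
p = 4/17 = 0.235294.
d = −ln(1 − 0.235294) = −ln(0.764706) = 0.2683.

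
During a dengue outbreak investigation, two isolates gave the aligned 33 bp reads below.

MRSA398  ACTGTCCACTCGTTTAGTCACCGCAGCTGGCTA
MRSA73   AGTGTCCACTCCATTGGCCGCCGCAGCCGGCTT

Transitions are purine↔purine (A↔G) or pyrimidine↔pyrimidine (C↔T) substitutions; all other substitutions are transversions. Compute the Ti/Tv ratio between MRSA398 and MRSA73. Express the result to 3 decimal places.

The sequences differ at positions 2 (C/G, transversion), 12 (G/C, transversion), 13 (T/A, transversion), 16 (A/G, transition), 18 (T/C, transition), 20 (A/G, transition), 28 (T/C, transition), 33 (A/T, transversion).
Of the 8 differences, 4 transitions and 4 transversions, so Ti/Tv = 4/4 = 1.000.

1.000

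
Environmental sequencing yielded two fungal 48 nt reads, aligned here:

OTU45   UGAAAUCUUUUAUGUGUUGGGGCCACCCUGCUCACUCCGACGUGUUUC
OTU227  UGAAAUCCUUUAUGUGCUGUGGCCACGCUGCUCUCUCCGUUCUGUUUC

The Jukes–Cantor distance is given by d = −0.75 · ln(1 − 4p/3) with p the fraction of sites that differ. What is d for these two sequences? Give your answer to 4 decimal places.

The sequences differ at positions 8 (U/C), 17 (U/C), 20 (G/U), 27 (C/G), 34 (A/U), 40 (A/U), 41 (C/U), 42 (G/C).
p = 8/48 = 0.166667.
d = −0.75 · ln(1 − (4/3)·0.166667) = −0.75 · ln(0.777777) = −0.75 · (-0.251315) = 0.1885.

0.1885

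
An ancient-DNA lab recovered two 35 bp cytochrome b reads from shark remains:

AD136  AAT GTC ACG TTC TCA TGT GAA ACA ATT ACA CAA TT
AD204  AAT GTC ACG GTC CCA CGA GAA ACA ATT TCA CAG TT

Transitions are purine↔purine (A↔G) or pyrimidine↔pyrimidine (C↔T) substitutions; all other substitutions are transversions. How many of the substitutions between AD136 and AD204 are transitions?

The sequences differ at positions 10 (T/G, transversion), 13 (T/C, transition), 16 (T/C, transition), 18 (T/A, transversion), 28 (A/T, transversion), 33 (A/G, transition).
Of the 6 differences, 3 transitions and 3 transversions, so the answer is 3.

3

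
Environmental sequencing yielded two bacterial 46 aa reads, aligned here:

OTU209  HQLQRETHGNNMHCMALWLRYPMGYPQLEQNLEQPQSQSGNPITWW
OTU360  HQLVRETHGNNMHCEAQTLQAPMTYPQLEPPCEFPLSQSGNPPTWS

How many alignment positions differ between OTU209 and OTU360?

14

Differing sites — 4:Q/V; 15:M/E; 17:L/Q; 18:W/T; 20:R/Q; 21:Y/A; 24:G/T; 30:Q/P; 31:N/P; 32:L/C; 34:Q/F; 36:Q/L; 43:I/P; 46:W/S.
That gives 14 mismatches out of 46 aligned sites, so the Hamming distance is 14.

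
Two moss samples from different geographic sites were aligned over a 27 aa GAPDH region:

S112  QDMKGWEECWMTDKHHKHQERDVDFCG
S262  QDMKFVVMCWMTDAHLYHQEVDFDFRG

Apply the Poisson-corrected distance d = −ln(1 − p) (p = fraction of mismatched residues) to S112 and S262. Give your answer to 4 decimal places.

0.4626

The sequences differ at positions 5 (G/F), 6 (W/V), 7 (E/V), 8 (E/M), 14 (K/A), 16 (H/L), 17 (K/Y), 21 (R/V), 23 (V/F), 26 (C/R).
p = 10/27 = 0.370370.
d = −ln(1 − 0.370370) = −ln(0.629630) = 0.4626.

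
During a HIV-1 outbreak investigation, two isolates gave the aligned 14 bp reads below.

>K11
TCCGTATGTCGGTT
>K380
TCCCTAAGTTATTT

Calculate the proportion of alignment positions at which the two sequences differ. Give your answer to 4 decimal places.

Differing sites — 4:G/C; 7:T/A; 10:C/T; 11:G/A; 12:G/T.
There are 5 differences over 14 sites, so p = 5/14 = 0.3571.

0.3571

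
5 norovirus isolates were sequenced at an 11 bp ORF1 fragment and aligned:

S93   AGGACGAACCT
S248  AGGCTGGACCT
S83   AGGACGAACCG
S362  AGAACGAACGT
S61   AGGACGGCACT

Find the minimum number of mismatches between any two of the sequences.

1

Pairwise Hamming distances:
  S93 vs S248: 3
  S93 vs S83: 1
  S93 vs S362: 2
  S93 vs S61: 3
  S248 vs S83: 4
  S248 vs S362: 5
  S248 vs S61: 4
  S83 vs S362: 3
  S83 vs S61: 4
  S362 vs S61: 5
The smallest is 1, between S93 and S83.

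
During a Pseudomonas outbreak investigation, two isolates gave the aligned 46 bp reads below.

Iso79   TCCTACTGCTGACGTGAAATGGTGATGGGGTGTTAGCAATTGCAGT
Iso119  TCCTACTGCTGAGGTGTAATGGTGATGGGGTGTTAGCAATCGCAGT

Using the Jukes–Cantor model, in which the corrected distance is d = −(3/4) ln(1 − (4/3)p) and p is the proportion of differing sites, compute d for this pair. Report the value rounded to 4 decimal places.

Differing sites — 13:C/G; 17:A/T; 41:T/C.
p = 3/46 = 0.065217.
d = −0.75 · ln(1 − (4/3)·0.065217) = −0.75 · ln(0.913044) = −0.75 · (-0.090971) = 0.0682.

0.0682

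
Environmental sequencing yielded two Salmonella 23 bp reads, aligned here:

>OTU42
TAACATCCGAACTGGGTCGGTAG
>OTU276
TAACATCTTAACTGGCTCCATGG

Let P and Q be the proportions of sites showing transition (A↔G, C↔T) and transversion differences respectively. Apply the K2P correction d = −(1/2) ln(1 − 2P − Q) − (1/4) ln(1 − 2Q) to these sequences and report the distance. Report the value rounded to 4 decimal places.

The sequences differ at positions 8 (C/T, transition), 9 (G/T, transversion), 16 (G/C, transversion), 19 (G/C, transversion), 20 (G/A, transition), 22 (A/G, transition).
Of the 6 differences, 3 transitions and 3 transversions over 23 sites: P = 3/23 = 0.130435, Q = 3/23 = 0.130435.
d = −0.5·ln(0.608695) − 0.25·ln(0.739130) = −0.5·(-0.496438) − 0.25·(-0.302281) = 0.3238.

0.3238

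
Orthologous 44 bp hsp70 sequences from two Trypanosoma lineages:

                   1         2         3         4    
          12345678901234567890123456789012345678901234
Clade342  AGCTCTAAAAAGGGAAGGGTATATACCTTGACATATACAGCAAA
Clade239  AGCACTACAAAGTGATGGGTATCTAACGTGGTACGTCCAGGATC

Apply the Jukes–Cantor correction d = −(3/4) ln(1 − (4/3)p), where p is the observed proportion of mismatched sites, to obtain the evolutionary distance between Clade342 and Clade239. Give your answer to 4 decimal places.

0.4546

Mismatches occur at site 4 (T→A), site 8 (A→C), site 13 (G→T), site 16 (A→T), site 23 (A→C), site 26 (C→A), site 28 (T→G), site 31 (A→G), site 32 (C→T), site 34 (T→C), site 35 (A→G), site 37 (A→C), site 41 (C→G), site 43 (A→T), site 44 (A→C).
p = 15/44 = 0.340909.
d = −0.75 · ln(1 − (4/3)·0.340909) = −0.75 · ln(0.545455) = −0.75 · (-0.606135) = 0.4546.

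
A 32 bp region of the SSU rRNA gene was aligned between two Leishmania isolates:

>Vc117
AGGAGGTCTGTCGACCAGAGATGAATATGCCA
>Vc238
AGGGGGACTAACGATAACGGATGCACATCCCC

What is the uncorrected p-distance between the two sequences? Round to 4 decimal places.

0.3750

Mismatches occur at site 4 (A→G), site 7 (T→A), site 10 (G→A), site 11 (T→A), site 15 (C→T), site 16 (C→A), site 18 (G→C), site 19 (A→G), site 24 (A→C), site 26 (T→C), site 29 (G→C), site 32 (A→C).
There are 12 differences over 32 sites, so p = 12/32 = 0.3750.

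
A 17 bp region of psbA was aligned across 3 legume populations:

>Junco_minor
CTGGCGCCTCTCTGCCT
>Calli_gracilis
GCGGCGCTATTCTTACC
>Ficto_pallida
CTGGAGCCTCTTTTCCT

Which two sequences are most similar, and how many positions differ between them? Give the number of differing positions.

Pairwise Hamming distances:
  Junco_minor vs Calli_gracilis: 8
  Junco_minor vs Ficto_pallida: 3
  Calli_gracilis vs Ficto_pallida: 9
The smallest is 3, between Junco_minor and Ficto_pallida.

3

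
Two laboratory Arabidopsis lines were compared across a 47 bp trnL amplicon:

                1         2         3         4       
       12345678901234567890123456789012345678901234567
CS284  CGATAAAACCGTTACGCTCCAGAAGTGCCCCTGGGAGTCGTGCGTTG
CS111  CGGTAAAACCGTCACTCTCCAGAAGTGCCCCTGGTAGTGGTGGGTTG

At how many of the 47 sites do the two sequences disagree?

6

Mismatches occur at site 3 (A/G), site 13 (T/C), site 16 (G/T), site 35 (G/T), site 39 (C/G), site 43 (C/G).
That gives 6 mismatches out of 47 aligned sites, so the Hamming distance is 6.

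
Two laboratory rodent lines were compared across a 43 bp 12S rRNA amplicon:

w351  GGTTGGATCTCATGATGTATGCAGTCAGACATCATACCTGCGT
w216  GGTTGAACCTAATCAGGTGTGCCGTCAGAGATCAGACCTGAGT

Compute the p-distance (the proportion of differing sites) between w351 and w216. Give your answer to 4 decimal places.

0.2326

The sequences differ at positions 6 (G/A), 8 (T/C), 11 (C/A), 14 (G/C), 16 (T/G), 19 (A/G), 23 (A/C), 30 (C/G), 35 (T/G), 41 (C/A).
There are 10 differences over 43 sites, so p = 10/43 = 0.2326.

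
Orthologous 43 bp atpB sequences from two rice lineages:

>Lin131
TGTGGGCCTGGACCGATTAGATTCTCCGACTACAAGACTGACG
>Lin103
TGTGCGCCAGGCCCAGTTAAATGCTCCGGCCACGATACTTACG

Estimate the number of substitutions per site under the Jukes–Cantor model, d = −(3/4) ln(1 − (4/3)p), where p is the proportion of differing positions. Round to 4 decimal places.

0.3490

Mismatches occur at site 5 (G↔C), site 9 (T↔A), site 12 (A↔C), site 15 (G↔A), site 16 (A↔G), site 20 (G↔A), site 23 (T↔G), site 29 (A↔G), site 31 (T↔C), site 34 (A↔G), site 36 (G↔T), site 40 (G↔T).
p = 12/43 = 0.279070.
d = −0.75 · ln(1 − (4/3)·0.279070) = −0.75 · ln(0.627907) = −0.75 · (-0.465363) = 0.3490.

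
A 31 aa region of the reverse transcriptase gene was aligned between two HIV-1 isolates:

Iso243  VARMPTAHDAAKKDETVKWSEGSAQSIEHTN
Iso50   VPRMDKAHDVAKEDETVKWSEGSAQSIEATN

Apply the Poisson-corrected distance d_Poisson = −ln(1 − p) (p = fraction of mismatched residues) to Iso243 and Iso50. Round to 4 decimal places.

0.2151

The sequences differ at positions 2 (A/P), 5 (P/D), 6 (T/K), 10 (A/V), 13 (K/E), 29 (H/A).
p = 6/31 = 0.193548.
d = −ln(1 − 0.193548) = −ln(0.806452) = 0.2151.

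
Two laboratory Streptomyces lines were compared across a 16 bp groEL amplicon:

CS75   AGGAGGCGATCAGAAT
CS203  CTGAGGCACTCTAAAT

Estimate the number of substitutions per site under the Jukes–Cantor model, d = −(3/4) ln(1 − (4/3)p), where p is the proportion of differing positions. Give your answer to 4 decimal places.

0.5199

The sequences differ at positions 1 (A/C), 2 (G/T), 8 (G/A), 9 (A/C), 12 (A/T), 13 (G/A).
p = 6/16 = 0.375000.
d = −0.75 · ln(1 − (4/3)·0.375000) = −0.75 · ln(0.500000) = −0.75 · (-0.693147) = 0.5199.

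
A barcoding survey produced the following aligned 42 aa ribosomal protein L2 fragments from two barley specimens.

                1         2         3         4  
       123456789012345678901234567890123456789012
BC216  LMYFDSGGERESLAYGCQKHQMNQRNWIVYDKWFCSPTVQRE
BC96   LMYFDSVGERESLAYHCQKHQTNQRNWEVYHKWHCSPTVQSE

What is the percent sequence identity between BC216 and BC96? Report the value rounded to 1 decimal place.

83.3%

Mismatches occur at site 7 (G↔V), site 16 (G↔H), site 22 (M↔T), site 28 (I↔E), site 31 (D↔H), site 34 (F↔H), site 41 (R↔S).
35 of the 42 sites match, so the percent identity is 35/42 × 100 = 83.3%.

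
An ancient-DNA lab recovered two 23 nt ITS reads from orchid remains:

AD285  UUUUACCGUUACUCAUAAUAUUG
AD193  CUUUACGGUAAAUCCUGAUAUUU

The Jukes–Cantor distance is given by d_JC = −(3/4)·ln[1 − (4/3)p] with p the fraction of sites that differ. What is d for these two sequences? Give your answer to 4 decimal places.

Mismatches occur at site 1 (U↔C), site 7 (C↔G), site 10 (U↔A), site 12 (C↔A), site 15 (A↔C), site 17 (A↔G), site 23 (G↔U).
p = 7/23 = 0.304348.
d = −0.75 · ln(1 − (4/3)·0.304348) = −0.75 · ln(0.594203) = −0.75 · (-0.520534) = 0.3904.

0.3904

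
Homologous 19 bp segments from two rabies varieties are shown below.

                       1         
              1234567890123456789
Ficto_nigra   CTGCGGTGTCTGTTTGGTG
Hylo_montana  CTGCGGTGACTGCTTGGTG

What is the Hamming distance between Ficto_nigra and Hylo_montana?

The sequences differ at positions 9 (T/A), 13 (T/C).
That gives 2 mismatches out of 19 aligned sites, so the Hamming distance is 2.

2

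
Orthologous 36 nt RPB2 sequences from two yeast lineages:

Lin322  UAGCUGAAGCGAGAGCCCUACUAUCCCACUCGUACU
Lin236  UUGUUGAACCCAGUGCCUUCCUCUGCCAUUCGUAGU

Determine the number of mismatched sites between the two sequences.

The sequences differ at positions 2 (A/U), 4 (C/U), 9 (G/C), 11 (G/C), 14 (A/U), 18 (C/U), 20 (A/C), 23 (A/C), 25 (C/G), 29 (C/U), 35 (C/G).
That gives 11 mismatches out of 36 aligned sites, so the Hamming distance is 11.

11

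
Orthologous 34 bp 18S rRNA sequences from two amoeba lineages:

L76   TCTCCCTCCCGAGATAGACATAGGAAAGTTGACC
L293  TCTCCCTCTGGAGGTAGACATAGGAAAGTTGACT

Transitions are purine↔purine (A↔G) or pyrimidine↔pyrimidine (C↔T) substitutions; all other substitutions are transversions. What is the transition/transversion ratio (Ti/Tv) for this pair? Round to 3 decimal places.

The sequences differ at positions 9 (C/T, transition), 10 (C/G, transversion), 14 (A/G, transition), 34 (C/T, transition).
Of the 4 differences, 3 transitions and 1 transversion, so Ti/Tv = 3/1 = 3.000.

3.000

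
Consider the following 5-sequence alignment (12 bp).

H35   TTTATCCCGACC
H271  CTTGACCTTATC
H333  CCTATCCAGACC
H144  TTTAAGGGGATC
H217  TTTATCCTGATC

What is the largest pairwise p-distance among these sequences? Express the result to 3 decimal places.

0.583

Pairwise Hamming distances:
  H35 vs H271: 6
  H35 vs H333: 3
  H35 vs H144: 5
  H35 vs H217: 2
  H271 vs H333: 6
  H271 vs H144: 6
  H271 vs H217: 4
  H333 vs H144: 7
  H333 vs H217: 4
  H144 vs H217: 4
The largest is 7 mismatches, between H333 and H144; p = 7/12 = 0.583.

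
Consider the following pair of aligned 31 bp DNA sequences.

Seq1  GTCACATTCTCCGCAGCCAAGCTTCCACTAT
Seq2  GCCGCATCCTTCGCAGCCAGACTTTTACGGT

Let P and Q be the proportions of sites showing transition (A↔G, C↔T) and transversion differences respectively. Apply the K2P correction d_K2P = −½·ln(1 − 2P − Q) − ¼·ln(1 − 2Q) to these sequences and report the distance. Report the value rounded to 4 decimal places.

Mismatches occur at site 2 (T/C, transition), site 4 (A/G, transition), site 8 (T/C, transition), site 11 (C/T, transition), site 20 (A/G, transition), site 21 (G/A, transition), site 25 (C/T, transition), site 26 (C/T, transition), site 29 (T/G, transversion), site 30 (A/G, transition).
Of the 10 differences, 9 transitions and 1 transversion over 31 sites: P = 9/31 = 0.290323, Q = 1/31 = 0.032258.
d = −0.5·ln(0.387096) − 0.25·ln(0.935484) = −0.5·(-0.949083) − 0.25·(-0.066691) = 0.4912.

0.4912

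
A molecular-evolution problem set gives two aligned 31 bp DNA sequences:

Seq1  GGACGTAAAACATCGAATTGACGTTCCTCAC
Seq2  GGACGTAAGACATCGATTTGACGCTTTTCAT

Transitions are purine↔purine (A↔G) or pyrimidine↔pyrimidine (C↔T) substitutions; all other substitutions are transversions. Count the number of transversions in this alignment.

1

Differing sites — 9:A/G (Ti); 17:A/T (Tv); 24:T/C (Ti); 26:C/T (Ti); 27:C/T (Ti); 31:C/T (Ti).
Of the 6 differences, 5 transitions and 1 transversion, so the answer is 1.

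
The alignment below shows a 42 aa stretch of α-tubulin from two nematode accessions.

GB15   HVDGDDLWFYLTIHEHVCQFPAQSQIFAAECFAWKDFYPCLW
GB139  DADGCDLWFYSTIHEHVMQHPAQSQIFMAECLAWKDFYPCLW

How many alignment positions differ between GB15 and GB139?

Mismatches occur at site 1 (H↔D), site 2 (V↔A), site 5 (D↔C), site 11 (L↔S), site 18 (C↔M), site 20 (F↔H), site 28 (A↔M), site 32 (F↔L).
That gives 8 mismatches out of 42 aligned sites, so the Hamming distance is 8.

8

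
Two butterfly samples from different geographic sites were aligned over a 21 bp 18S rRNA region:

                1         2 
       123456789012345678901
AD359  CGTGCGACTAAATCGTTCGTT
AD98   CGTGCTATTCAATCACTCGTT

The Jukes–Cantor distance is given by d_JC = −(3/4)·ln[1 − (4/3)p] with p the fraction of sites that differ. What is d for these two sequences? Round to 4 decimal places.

Differing sites — 6:G/T; 8:C/T; 10:A/C; 15:G/A; 16:T/C.
p = 5/21 = 0.238095.
d = −0.75 · ln(1 − (4/3)·0.238095) = −0.75 · ln(0.682540) = −0.75 · (-0.381934) = 0.2865.

0.2865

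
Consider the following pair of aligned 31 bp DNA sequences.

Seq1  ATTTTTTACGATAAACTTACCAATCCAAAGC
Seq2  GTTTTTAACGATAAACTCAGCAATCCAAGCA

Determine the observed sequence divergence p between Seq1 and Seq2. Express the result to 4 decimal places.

Differing sites — 1:A/G; 7:T/A; 18:T/C; 20:C/G; 29:A/G; 30:G/C; 31:C/A.
There are 7 differences over 31 sites, so p = 7/31 = 0.2258.

0.2258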